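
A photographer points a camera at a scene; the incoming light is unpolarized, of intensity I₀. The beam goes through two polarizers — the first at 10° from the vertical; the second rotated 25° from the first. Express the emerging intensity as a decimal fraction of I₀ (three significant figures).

≈ 0.411 I₀

Unpolarized light through the first polarizer → I₁ = ½ I₀, now polarized at 10°.
I₂ = I₁ cos²(25°) = 0.5 · 0.8214 I₀ = 0.4107 I₀.
Transmitted fraction = 0.4107.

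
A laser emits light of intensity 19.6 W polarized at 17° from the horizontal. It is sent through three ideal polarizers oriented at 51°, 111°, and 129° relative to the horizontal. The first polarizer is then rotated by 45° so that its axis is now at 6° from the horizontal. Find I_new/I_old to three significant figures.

Before rotation:
I₁ = I₀ cos²(51° − 17°) = I₀ cos²(34°) = 0.6873 I₀.
I₂ = I₁ cos²(111° − 51°) = 0.6873 I₀ · cos²(60°) = 0.1718 I₀.
I₃ = I₂ cos²(129° − 111°) = 0.1718 I₀ · cos²(18°) = 0.1554 I₀.
After rotation:
I₁ = I₀ cos²(6° − 17°) = I₀ cos²(11°) = 0.9636 I₀.
Angle between axes 1 and 2: 75°. I₂ = 0.9636 I₀ · cos²(75°) = 0.06455 I₀.
I₃ = I₂ cos²(129° − 111°) = 0.06455 I₀ · cos²(18°) = 0.05838 I₀.
Ratio = 0.05838 / 0.1554 = 0.3757.

I_new/I_old ≈ 0.376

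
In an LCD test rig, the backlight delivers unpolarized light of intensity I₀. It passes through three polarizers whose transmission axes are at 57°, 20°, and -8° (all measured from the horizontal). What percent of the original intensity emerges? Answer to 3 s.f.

≈ 24.9%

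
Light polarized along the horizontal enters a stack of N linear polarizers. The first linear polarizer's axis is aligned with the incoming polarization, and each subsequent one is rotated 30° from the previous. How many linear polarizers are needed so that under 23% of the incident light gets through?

N = 7

First polarizer is aligned with the polarization: full transmission.
Each further stage multiplies by cos²(30°) = 0.75.
After N polarizers: T = 0.75^(N−1). Require T < 0.23 ⇒ N−1 > ln(0.23)/ln(0.75) = 5.11, so N−1 ≥ 6 and N = 7.
Check: N=7 gives T = 0.178 < 0.23; N=6 gives T = 0.2373.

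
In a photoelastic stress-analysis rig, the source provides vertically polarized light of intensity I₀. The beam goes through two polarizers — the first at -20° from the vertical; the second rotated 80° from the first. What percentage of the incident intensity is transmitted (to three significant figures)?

I₁ = I₀ cos²(-20° − 0°) = I₀ cos²(20°) = 0.883 I₀.
I₂ = I₁ cos²(80°) = 0.883 · 0.03015 I₀ = 0.02663 I₀.
That is 2.663% of the incident intensity.

≈ 2.66%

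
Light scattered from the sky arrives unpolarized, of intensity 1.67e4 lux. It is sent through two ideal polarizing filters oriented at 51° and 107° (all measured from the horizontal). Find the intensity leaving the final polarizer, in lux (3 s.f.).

I ≈ 2610 lux

Unpolarized light through the first polarizer → I₁ = 1.67e4 lux/2 = 8350 lux, polarized at 51°.
I₂ = I₁ · cos²(56°) = 8350 · 0.3127 = 2611 lux.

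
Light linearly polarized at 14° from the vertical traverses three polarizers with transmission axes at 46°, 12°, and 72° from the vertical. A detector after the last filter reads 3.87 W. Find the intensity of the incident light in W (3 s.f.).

I₁ = I₀ cos²(46° − 14°) = I₀ cos²(32°) = 0.7192 I₀.
I₂ = I₁ cos²(12° − 46°) = 0.7192 I₀ · cos²(34°) = 0.4943 I₀.
I₃ = I₂ cos²(72° − 12°) = 0.4943 I₀ · cos²(60°) = 0.1236 I₀.
So 3.87 W = 0.1236 I₀, giving I₀ = 3.87/0.1236 = 31.32 W.

I₀ ≈ 31.3 W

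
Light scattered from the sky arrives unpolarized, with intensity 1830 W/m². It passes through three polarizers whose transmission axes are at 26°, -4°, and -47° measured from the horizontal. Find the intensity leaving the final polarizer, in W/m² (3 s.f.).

I ≈ 367 W/m²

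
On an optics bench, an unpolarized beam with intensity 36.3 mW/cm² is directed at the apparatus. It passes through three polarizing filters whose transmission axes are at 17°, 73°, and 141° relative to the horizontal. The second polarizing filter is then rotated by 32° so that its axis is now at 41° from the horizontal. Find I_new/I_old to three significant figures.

I_new/I_old ≈ 0.573

Before rotation:
Unpolarized light through the first polarizer → I₁ = ½ I₀, now polarized at 17°.
I₂ = I₁ cos²(73° − 17°) = 0.5 I₀ · cos²(56°) = 0.1563 I₀.
I₃ = I₂ cos²(141° − 73°) = 0.1563 I₀ · cos²(68°) = 0.02194 I₀.
After rotation:
Unpolarized light through the first polarizer → I₁ = ½ I₀, now polarized at 17°.
I₂ = I₁ cos²(41° − 17°) = 0.5 I₀ · cos²(24°) = 0.4173 I₀.
Angle between axes 2 and 3: 80°. I₃ = 0.4173 I₀ · cos²(80°) = 0.01258 I₀.
Ratio = 0.01258 / 0.02194 = 0.5735.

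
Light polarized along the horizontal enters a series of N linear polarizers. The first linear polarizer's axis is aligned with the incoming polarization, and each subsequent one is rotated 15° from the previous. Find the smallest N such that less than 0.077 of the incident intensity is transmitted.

First polarizer is aligned with the polarization: full transmission.
Each further stage multiplies by cos²(15°) = 0.933.
After N polarizers: T = 0.933^(N−1). Require T < 0.077 ⇒ N−1 > ln(0.077)/ln(0.933) = 36.98, so N−1 ≥ 37 and N = 38.
Check: N=38 gives T = 0.07688 < 0.077; N=37 gives T = 0.0824.

N = 38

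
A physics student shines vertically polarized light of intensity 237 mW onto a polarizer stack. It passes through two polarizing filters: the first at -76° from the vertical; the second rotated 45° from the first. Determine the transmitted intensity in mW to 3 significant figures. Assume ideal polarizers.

I ≈ 6.94 mW

I₁ = 237 mW · cos²(76°) = 13.87 mW.
I₂ = I₁ · cos²(45°) = 13.87 · 0.5 = 6.935 mW.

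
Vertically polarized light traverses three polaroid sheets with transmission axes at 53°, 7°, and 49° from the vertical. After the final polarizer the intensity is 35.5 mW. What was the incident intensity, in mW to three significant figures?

I₀ ≈ 368 mW

By Malus's law, I₁ = I₀ cos²(53° − 0°) = I₀ cos²(53°) = 0.3622 I₀.
I₂ = I₁ cos²(7° − 53°) = 0.3622 I₀ · cos²(46°) = 0.1748 I₀.
I₃ = I₂ cos²(49° − 7°) = 0.1748 I₀ · cos²(42°) = 0.09652 I₀.
So 35.5 mW = 0.09652 I₀, giving I₀ = 35.5/0.09652 = 367.8 mW.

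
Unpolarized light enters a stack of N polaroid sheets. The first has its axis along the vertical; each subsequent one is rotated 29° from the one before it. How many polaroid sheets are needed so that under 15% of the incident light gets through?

First polarizer halves the unpolarized light: factor 1/2.
Each further stage multiplies by cos²(29°) = 0.765.
After N polarizers: T = 0.5·0.765^(N−1). Require T < 0.15 ⇒ N−1 > ln(0.15/0.5)/ln(0.765) = 4.49, so N−1 ≥ 5 and N = 6.
Check: N=6 gives T = 0.131 < 0.15; N=5 gives T = 0.1712.

N = 6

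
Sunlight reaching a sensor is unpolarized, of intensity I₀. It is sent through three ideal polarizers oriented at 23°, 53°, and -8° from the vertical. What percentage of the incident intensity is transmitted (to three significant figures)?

Unpolarized light through the first polarizer → I₁ = ½ I₀, now polarized at 23°.
I₂ = I₁ cos²(53° − 23°) = 0.5 I₀ · cos²(30°) = 0.375 I₀.
I₃ = I₂ cos²(-8° − 53°) = 0.375 I₀ · cos²(61°) = 0.08814 I₀.
That is 8.814% of the incident intensity.

≈ 8.81%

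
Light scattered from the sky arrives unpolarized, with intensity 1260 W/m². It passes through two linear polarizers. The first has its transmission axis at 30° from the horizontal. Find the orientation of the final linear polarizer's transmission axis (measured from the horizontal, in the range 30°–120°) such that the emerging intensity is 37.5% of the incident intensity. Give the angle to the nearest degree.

θ ≈ 60°

Unpolarized light through the first polarizer → I₁ = ½ I₀, now polarized at 30°.
Need I₂/I₀ = 0.375, so cos²(θ − 30°) = 0.375 / 0.5 = 0.75.
θ − 30° = arccos(√0.75) = 30.0°, giving θ ≈ 30 + 30.0 = 60.0°.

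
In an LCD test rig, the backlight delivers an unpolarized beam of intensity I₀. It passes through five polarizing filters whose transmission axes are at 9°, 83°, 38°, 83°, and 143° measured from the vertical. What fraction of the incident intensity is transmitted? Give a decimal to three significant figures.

Unpolarized light through the first polarizer → I₁ = ½ I₀, now polarized at 9°.
I₂ = I₁ cos²(83° − 9°) = 0.5 I₀ · cos²(74°) = 0.03799 I₀.
I₃ = I₂ cos²(38° − 83°) = 0.03799 I₀ · cos²(45°) = 0.01899 I₀.
I₄ = I₃ cos²(83° − 38°) = 0.01899 I₀ · cos²(45°) = 0.009497 I₀.
I₅ = I₄ cos²(143° − 83°) = 0.009497 I₀ · cos²(60°) = 0.002374 I₀.
Transmitted fraction = 0.002374.

≈ 0.00237 I₀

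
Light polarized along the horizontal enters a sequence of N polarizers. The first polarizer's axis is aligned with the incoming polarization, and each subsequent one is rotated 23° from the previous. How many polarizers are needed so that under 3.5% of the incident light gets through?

N = 22

First polarizer is aligned with the polarization: full transmission.
Each further stage multiplies by cos²(23°) = 0.8473.
After N polarizers: T = 0.8473^(N−1). Require T < 0.035 ⇒ N−1 > ln(0.035)/ln(0.8473) = 20.24, so N−1 ≥ 21 and N = 22.
Check: N=22 gives T = 0.03084 < 0.035; N=21 gives T = 0.0364.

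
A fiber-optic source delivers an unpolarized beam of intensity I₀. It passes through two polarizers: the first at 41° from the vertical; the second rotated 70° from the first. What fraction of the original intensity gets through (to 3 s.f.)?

Unpolarized light through the first polarizer → I₁ = ½ I₀, now polarized at 41°.
I₂ = I₁ cos²(70°) = 0.5 · 0.117 I₀ = 0.05849 I₀.
Transmitted fraction = 0.05849.

≈ 0.0585 I₀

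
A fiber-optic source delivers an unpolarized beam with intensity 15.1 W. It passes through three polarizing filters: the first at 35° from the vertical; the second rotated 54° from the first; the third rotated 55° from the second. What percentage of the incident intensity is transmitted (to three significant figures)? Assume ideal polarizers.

Unpolarized light through the first polarizer → I₁ = 15.1 W/2 = 7.55 W, polarized at 35°.
I₂ = I₁ · cos²(54°) = 7.55 · 0.3455 = 2.608 W.
I₃ = I₂ · cos²(55°) = 2.608 · 0.329 = 0.8582 W.
That is 5.683% of the incident intensity.

≈ 5.68%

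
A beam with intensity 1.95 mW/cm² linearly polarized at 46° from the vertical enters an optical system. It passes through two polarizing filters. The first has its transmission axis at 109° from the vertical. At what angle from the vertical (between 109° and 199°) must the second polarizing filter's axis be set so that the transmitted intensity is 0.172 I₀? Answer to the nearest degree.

I₁ = I₀ cos²(109° − 46°) = I₀ cos²(63°) = 0.2061 I₀.
Need I₂/I₀ = 0.172, so cos²(θ − 109°) = 0.172 / 0.2061 = 0.8345.
θ − 109° = arccos(√0.8345) = 24.0°, giving θ ≈ 109 + 24.0 = 133.0°.

θ ≈ 133°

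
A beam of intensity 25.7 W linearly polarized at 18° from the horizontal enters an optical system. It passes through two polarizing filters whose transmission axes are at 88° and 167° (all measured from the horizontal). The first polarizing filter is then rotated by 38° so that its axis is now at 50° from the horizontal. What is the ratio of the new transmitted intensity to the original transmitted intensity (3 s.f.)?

Before rotation:
I₁ = I₀ cos²(88° − 18°) = I₀ cos²(70°) = 0.117 I₀.
I₂ = I₁ cos²(167° − 88°) = 0.117 I₀ · cos²(79°) = 0.004259 I₀.
After rotation:
I₁ = I₀ cos²(50° − 18°) = I₀ cos²(32°) = 0.7192 I₀.
Angle between axes 1 and 2: 63°. I₂ = 0.7192 I₀ · cos²(63°) = 0.1482 I₀.
Ratio = 0.1482 / 0.004259 = 34.8.

I_new/I_old ≈ 34.8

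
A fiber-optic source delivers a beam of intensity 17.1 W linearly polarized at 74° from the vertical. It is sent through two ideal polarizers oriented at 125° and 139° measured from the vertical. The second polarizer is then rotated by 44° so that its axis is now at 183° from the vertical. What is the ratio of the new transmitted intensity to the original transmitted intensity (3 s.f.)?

I_new/I_old ≈ 0.298

Before rotation:
By Malus's law, I₁ = I₀ cos²(125° − 74°) = I₀ cos²(51°) = 0.396 I₀.
I₂ = I₁ cos²(139° − 125°) = 0.396 I₀ · cos²(14°) = 0.3729 I₀.
After rotation:
I₁ = I₀ cos²(125° − 74°) = I₀ cos²(51°) = 0.396 I₀.
I₂ = I₁ cos²(183° − 125°) = 0.396 I₀ · cos²(58°) = 0.1112 I₀.
Ratio = 0.1112 / 0.3729 = 0.2983.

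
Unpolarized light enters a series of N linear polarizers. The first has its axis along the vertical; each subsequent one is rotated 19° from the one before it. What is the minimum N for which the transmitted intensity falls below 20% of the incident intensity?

First polarizer halves the unpolarized light: factor 1/2.
Each further stage multiplies by cos²(19°) = 0.894.
After N polarizers: T = 0.5·0.894^(N−1). Require T < 0.20 ⇒ N−1 > ln(0.20/0.5)/ln(0.894) = 8.18, so N−1 ≥ 9 and N = 10.
Check: N=10 gives T = 0.1824 < 0.20; N=9 gives T = 0.204.

N = 10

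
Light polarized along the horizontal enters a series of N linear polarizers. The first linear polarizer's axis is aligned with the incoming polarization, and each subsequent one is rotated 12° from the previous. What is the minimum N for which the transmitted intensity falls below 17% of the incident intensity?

N = 42

First polarizer is aligned with the polarization: full transmission.
Each further stage multiplies by cos²(12°) = 0.9568.
After N polarizers: T = 0.9568^(N−1). Require T < 0.17 ⇒ N−1 > ln(0.17)/ln(0.9568) = 40.10, so N−1 ≥ 41 and N = 42.
Check: N=42 gives T = 0.1634 < 0.17; N=41 gives T = 0.1707.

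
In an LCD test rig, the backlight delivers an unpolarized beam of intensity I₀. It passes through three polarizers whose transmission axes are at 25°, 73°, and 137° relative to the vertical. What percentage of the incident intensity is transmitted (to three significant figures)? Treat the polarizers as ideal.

Unpolarized light through the first polarizer → I₁ = ½ I₀, now polarized at 25°.
I₂ = I₁ cos²(73° − 25°) = 0.5 I₀ · cos²(48°) = 0.2239 I₀.
I₃ = I₂ cos²(137° − 73°) = 0.2239 I₀ · cos²(64°) = 0.04302 I₀.
That is 4.302% of the incident intensity.

≈ 4.30%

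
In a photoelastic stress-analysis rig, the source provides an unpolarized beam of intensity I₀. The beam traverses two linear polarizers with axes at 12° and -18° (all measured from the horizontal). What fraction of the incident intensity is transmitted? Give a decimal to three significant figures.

Unpolarized light through the first polarizer → I₁ = ½ I₀, now polarized at 12°.
I₂ = I₁ cos²(-18° − 12°) = 0.5 I₀ · cos²(30°) = 0.375 I₀.
Transmitted fraction = 0.375.

≈ 0.375 I₀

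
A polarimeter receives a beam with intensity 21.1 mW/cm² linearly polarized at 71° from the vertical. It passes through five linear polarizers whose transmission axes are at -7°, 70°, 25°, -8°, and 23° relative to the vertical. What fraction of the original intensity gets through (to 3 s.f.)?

I₁ = 21.1 mW/cm² · cos²(78°) = 0.9121 mW/cm².
I₂ = I₁ · cos²(77°) = 0.9121 · 0.0506 = 0.04615 mW/cm².
I₃ = I₂ · cos²(45°) = 0.04615 · 0.5 = 0.02308 mW/cm².
I₄ = I₃ · cos²(33°) = 0.02308 · 0.7034 = 0.01623 mW/cm².
I₅ = I₄ · cos²(31°) = 0.01623 · 0.7347 = 0.01193 mW/cm².
Transmitted fraction = 0.0005652.

I/I₀ ≈ 0.000565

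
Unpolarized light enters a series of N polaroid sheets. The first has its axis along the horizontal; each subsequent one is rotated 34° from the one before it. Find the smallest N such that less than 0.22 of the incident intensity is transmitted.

N = 4

First polarizer halves the unpolarized light: factor 1/2.
Each further stage multiplies by cos²(34°) = 0.6873.
After N polarizers: T = 0.5·0.6873^(N−1). Require T < 0.22 ⇒ N−1 > ln(0.22/0.5)/ln(0.6873) = 2.19, so N−1 ≥ 3 and N = 4.
Check: N=4 gives T = 0.1623 < 0.22; N=3 gives T = 0.2362.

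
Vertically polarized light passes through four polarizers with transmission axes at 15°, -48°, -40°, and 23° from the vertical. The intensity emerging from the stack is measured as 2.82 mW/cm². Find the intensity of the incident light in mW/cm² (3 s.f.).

I₁ = I₀ cos²(15° − 0°) = I₀ cos²(15°) = 0.933 I₀.
I₂ = I₁ cos²(-48° − 15°) = 0.933 I₀ · cos²(63°) = 0.1923 I₀.
I₃ = I₂ cos²(-40° + 48°) = 0.1923 I₀ · cos²(8°) = 0.1886 I₀.
I₄ = I₃ cos²(23° + 40°) = 0.1886 I₀ · cos²(63°) = 0.03887 I₀.
So 2.82 mW/cm² = 0.03887 I₀, giving I₀ = 2.82/0.03887 = 72.56 mW/cm².

I₀ ≈ 72.6 mW/cm²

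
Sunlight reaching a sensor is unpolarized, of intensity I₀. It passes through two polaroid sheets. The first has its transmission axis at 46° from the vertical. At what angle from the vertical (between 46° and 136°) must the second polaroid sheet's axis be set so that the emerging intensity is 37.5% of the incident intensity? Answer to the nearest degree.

Unpolarized light through the first polarizer → I₁ = ½ I₀, now polarized at 46°.
Need I₂/I₀ = 0.375, so cos²(θ − 46°) = 0.375 / 0.5 = 0.75.
θ − 46° = arccos(√0.75) = 30.0°, giving θ ≈ 46 + 30.0 = 76.0°.

θ ≈ 76°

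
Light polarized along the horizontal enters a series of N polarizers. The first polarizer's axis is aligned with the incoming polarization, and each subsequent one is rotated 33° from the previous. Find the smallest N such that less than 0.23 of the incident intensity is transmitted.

N = 6

First polarizer is aligned with the polarization: full transmission.
Each further stage multiplies by cos²(33°) = 0.7034.
After N polarizers: T = 0.7034^(N−1). Require T < 0.23 ⇒ N−1 > ln(0.23)/ln(0.7034) = 4.18, so N−1 ≥ 5 and N = 6.
Check: N=6 gives T = 0.1722 < 0.23; N=5 gives T = 0.2448.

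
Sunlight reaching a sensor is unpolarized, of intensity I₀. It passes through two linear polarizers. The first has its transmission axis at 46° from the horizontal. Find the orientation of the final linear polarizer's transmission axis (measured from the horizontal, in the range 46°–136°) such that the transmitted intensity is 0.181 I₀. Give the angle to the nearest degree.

Unpolarized light through the first polarizer → I₁ = ½ I₀, now polarized at 46°.
Need I₂/I₀ = 0.181, so cos²(θ − 46°) = 0.181 / 0.5 = 0.362.
θ − 46° = arccos(√0.362) = 53.0°, giving θ ≈ 46 + 53.0 = 99.0°.

θ ≈ 99°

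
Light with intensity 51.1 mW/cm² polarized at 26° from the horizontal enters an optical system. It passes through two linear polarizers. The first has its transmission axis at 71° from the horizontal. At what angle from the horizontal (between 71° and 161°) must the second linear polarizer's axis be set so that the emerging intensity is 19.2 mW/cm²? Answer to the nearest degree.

By Malus's law, I₁ = I₀ cos²(71° − 26°) = I₀ cos²(45°) = 0.5 I₀.
Target fraction: 19.2 / 51.1 mW/cm² = 0.3757 of I₀.
Need I₂/I₀ = 0.3757, so cos²(θ − 71°) = 0.3757 / 0.5 = 0.7515.
θ − 71° = arccos(√0.7515) = 29.9°, giving θ ≈ 71 + 29.9 = 100.9°.

θ ≈ 101°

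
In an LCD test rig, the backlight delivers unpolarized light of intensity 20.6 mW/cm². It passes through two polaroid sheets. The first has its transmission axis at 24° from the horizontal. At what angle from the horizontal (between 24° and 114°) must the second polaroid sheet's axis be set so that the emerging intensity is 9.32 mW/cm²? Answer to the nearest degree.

Unpolarized light through the first polarizer → I₁ = ½ I₀, now polarized at 24°.
Target fraction: 9.32 / 20.6 mW/cm² = 0.4524 of I₀.
Need I₂/I₀ = 0.4524, so cos²(θ − 24°) = 0.4524 / 0.5 = 0.9049.
θ − 24° = arccos(√0.9049) = 18.0°, giving θ ≈ 24 + 18.0 = 42.0°.

θ ≈ 42°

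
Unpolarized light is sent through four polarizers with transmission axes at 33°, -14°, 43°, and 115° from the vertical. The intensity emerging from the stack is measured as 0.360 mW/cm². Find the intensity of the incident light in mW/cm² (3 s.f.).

I₀ ≈ 54.6 mW/cm²

Unpolarized light through the first polarizer → I₁ = ½ I₀, now polarized at 33°.
I₂ = I₁ cos²(-14° − 33°) = 0.5 I₀ · cos²(47°) = 0.2326 I₀.
I₃ = I₂ cos²(43° + 14°) = 0.2326 I₀ · cos²(57°) = 0.06898 I₀.
I₄ = I₃ cos²(115° − 43°) = 0.06898 I₀ · cos²(72°) = 0.006587 I₀.
So 0.360 mW/cm² = 0.006587 I₀, giving I₀ = 0.360/0.006587 = 54.65 mW/cm².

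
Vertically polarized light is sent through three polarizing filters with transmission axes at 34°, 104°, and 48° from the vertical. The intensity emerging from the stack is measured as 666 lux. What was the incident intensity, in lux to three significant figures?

I₀ ≈ 2.65e4 lux

I₁ = I₀ cos²(34° − 0°) = I₀ cos²(34°) = 0.6873 I₀.
I₂ = I₁ cos²(104° − 34°) = 0.6873 I₀ · cos²(70°) = 0.0804 I₀.
I₃ = I₂ cos²(48° − 104°) = 0.0804 I₀ · cos²(56°) = 0.02514 I₀.
So 666 lux = 0.02514 I₀, giving I₀ = 666/0.02514 = 2.649e+04 lux.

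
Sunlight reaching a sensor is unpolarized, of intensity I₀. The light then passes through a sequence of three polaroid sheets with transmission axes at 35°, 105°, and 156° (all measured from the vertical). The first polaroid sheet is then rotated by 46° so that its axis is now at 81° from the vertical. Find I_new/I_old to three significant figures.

I_new/I_old ≈ 7.13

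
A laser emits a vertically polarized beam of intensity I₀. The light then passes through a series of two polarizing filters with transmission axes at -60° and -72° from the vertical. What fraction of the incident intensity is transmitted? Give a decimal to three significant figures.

≈ 0.239 I₀

I₁ = I₀ cos²(-60° − 0°) = I₀ cos²(60°) = 0.25 I₀.
I₂ = I₁ cos²(-72° + 60°) = 0.25 I₀ · cos²(12°) = 0.2392 I₀.
Transmitted fraction = 0.2392.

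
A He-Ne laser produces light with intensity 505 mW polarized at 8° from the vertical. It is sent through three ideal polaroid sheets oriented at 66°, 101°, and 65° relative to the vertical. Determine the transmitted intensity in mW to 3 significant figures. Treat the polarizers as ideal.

I ≈ 62.3 mW

I₁ = 505 mW · cos²(58°) = 141.8 mW.
I₂ = I₁ · cos²(35°) = 141.8 · 0.671 = 95.16 mW.
I₃ = I₂ · cos²(36°) = 95.16 · 0.6545 = 62.28 mW.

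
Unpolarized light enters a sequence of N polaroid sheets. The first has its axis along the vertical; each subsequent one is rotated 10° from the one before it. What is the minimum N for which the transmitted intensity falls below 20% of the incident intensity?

First polarizer halves the unpolarized light: factor 1/2.
Each further stage multiplies by cos²(10°) = 0.9698.
After N polarizers: T = 0.5·0.9698^(N−1). Require T < 0.20 ⇒ N−1 > ln(0.20/0.5)/ln(0.9698) = 29.93, so N−1 ≥ 30 and N = 31.
Check: N=31 gives T = 0.1996 < 0.20; N=30 gives T = 0.2058.

N = 31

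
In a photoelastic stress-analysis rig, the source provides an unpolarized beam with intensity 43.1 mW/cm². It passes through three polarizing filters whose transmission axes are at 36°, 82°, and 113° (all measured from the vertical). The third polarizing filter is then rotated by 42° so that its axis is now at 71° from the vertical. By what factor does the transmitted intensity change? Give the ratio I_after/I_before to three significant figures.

I_new/I_old ≈ 1.31

Before rotation:
Unpolarized light through the first polarizer → I₁ = ½ I₀, now polarized at 36°.
I₂ = I₁ cos²(82° − 36°) = 0.5 I₀ · cos²(46°) = 0.2413 I₀.
I₃ = I₂ cos²(113° − 82°) = 0.2413 I₀ · cos²(31°) = 0.1773 I₀.
After rotation:
Unpolarized light through the first polarizer → I₁ = ½ I₀, now polarized at 36°.
I₂ = I₁ cos²(82° − 36°) = 0.5 I₀ · cos²(46°) = 0.2413 I₀.
I₃ = I₂ cos²(71° − 82°) = 0.2413 I₀ · cos²(11°) = 0.2325 I₀.
Ratio = 0.2325 / 0.1773 = 1.311.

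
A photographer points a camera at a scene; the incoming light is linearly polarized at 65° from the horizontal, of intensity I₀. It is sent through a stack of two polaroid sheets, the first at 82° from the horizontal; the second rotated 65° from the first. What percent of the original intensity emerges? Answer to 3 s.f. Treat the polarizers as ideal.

I₁ = I₀ cos²(82° − 65°) = I₀ cos²(17°) = 0.9145 I₀.
I₂ = I₁ cos²(65°) = 0.9145 · 0.1786 I₀ = 0.1633 I₀.
That is 16.33% of the incident intensity.

≈ 16.3%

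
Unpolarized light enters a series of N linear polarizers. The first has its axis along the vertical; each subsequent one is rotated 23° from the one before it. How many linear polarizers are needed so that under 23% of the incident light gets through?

First polarizer halves the unpolarized light: factor 1/2.
Each further stage multiplies by cos²(23°) = 0.8473.
After N polarizers: T = 0.5·0.8473^(N−1). Require T < 0.23 ⇒ N−1 > ln(0.23/0.5)/ln(0.8473) = 4.69, so N−1 ≥ 5 and N = 6.
Check: N=6 gives T = 0.2184 < 0.23; N=5 gives T = 0.2577.

N = 6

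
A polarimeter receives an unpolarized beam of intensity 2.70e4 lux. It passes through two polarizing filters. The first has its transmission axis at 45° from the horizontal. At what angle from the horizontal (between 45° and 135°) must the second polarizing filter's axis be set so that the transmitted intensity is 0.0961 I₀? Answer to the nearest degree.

θ ≈ 109°

Unpolarized light through the first polarizer → I₁ = ½ I₀, now polarized at 45°.
Need I₂/I₀ = 0.0961, so cos²(θ − 45°) = 0.0961 / 0.5 = 0.1922.
θ − 45° = arccos(√0.1922) = 64.0°, giving θ ≈ 45 + 64.0 = 109.0°.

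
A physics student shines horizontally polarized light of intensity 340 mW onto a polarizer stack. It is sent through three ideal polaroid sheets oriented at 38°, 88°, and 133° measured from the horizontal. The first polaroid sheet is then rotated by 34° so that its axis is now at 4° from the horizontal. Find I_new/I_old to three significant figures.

Before rotation:
I₁ = I₀ cos²(38° − 0°) = I₀ cos²(38°) = 0.621 I₀.
I₂ = I₁ cos²(88° − 38°) = 0.621 I₀ · cos²(50°) = 0.2566 I₀.
I₃ = I₂ cos²(133° − 88°) = 0.2566 I₀ · cos²(45°) = 0.1283 I₀.
After rotation:
I₁ = I₀ cos²(4° − 0°) = I₀ cos²(4°) = 0.9951 I₀.
I₂ = I₁ cos²(88° − 4°) = 0.9951 I₀ · cos²(84°) = 0.01087 I₀.
I₃ = I₂ cos²(133° − 88°) = 0.01087 I₀ · cos²(45°) = 0.005437 I₀.
Ratio = 0.005437 / 0.1283 = 0.04238.

I_new/I_old ≈ 0.0424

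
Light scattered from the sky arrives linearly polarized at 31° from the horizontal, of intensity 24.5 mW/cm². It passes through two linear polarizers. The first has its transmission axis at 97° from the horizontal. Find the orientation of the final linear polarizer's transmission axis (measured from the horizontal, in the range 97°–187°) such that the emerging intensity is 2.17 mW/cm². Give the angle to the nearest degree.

By Malus's law, I₁ = I₀ cos²(97° − 31°) = I₀ cos²(66°) = 0.1654 I₀.
Target fraction: 2.17 / 24.5 mW/cm² = 0.08857 of I₀.
Need I₂/I₀ = 0.08857, so cos²(θ − 97°) = 0.08857 / 0.1654 = 0.5354.
θ − 97° = arccos(√0.5354) = 43.0°, giving θ ≈ 97 + 43.0 = 140.0°.

θ ≈ 140°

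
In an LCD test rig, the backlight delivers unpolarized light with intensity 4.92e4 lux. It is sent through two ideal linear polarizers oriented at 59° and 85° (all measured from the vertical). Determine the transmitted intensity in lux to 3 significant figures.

Unpolarized light through the first polarizer → I₁ = 4.92e4 lux/2 = 2.46e+04 lux, polarized at 59°.
I₂ = I₁ · cos²(26°) = 2.46e+04 · 0.8078 = 1.987e+04 lux.

I ≈ 1.99e4 lux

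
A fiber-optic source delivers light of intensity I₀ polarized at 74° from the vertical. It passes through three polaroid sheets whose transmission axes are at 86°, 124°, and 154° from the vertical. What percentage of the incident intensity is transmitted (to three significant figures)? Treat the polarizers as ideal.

≈ 44.6%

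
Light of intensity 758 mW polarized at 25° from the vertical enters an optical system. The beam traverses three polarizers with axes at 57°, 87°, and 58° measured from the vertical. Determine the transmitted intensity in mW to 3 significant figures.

I₁ = 758 mW · cos²(32°) = 545.1 mW.
I₂ = I₁ · cos²(30°) = 545.1 · 0.75 = 408.9 mW.
I₃ = I₂ · cos²(29°) = 408.9 · 0.765 = 312.8 mW.

I ≈ 313 mW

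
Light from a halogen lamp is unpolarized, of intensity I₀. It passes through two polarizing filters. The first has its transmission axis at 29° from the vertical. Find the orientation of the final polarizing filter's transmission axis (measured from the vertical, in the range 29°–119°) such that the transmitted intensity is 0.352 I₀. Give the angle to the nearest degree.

θ ≈ 62°

Unpolarized light through the first polarizer → I₁ = ½ I₀, now polarized at 29°.
Need I₂/I₀ = 0.352, so cos²(θ − 29°) = 0.352 / 0.5 = 0.704.
θ − 29° = arccos(√0.704) = 33.0°, giving θ ≈ 29 + 33.0 = 62.0°.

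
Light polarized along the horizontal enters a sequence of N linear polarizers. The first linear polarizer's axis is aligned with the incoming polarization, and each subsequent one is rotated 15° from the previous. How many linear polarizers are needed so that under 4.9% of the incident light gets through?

N = 45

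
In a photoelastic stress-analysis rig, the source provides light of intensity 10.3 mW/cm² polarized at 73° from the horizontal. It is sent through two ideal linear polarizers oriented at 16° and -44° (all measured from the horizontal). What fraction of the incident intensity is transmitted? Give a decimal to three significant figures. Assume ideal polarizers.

I/I₀ ≈ 0.0742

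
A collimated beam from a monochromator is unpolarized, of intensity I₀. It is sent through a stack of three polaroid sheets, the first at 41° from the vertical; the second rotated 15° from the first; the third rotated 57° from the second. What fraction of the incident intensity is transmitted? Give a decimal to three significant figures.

≈ 0.138 I₀

Unpolarized light through the first polarizer → I₁ = ½ I₀, now polarized at 41°.
I₂ = I₁ cos²(15°) = 0.5 · 0.933 I₀ = 0.4665 I₀.
I₃ = I₂ cos²(57°) = 0.4665 · 0.2966 I₀ = 0.1384 I₀.
Transmitted fraction = 0.1384.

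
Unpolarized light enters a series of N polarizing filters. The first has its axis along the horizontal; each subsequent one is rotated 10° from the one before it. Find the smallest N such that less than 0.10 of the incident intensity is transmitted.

N = 54

First polarizer halves the unpolarized light: factor 1/2.
Each further stage multiplies by cos²(10°) = 0.9698.
After N polarizers: T = 0.5·0.9698^(N−1). Require T < 0.10 ⇒ N−1 > ln(0.10/0.5)/ln(0.9698) = 52.57, so N−1 ≥ 53 and N = 54.
Check: N=54 gives T = 0.09868 < 0.10; N=53 gives T = 0.1017.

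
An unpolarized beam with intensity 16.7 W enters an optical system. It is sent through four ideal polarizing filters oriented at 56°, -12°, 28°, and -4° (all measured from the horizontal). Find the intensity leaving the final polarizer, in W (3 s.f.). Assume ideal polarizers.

Unpolarized light through the first polarizer → I₁ = 16.7 W/2 = 8.35 W, polarized at 56°.
I₂ = I₁ · cos²(68°) = 8.35 · 0.1403 = 1.172 W.
I₃ = I₂ · cos²(40°) = 1.172 · 0.5868 = 0.6876 W.
I₄ = I₃ · cos²(32°) = 0.6876 · 0.7192 = 0.4945 W.

I ≈ 0.495 W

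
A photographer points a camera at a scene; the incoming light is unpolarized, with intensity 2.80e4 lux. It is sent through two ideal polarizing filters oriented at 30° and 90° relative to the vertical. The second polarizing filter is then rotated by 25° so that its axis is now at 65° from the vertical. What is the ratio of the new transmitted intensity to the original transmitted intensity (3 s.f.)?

Before rotation:
Unpolarized light through the first polarizer → I₁ = ½ I₀, now polarized at 30°.
I₂ = I₁ cos²(90° − 30°) = 0.5 I₀ · cos²(60°) = 0.125 I₀.
After rotation:
Unpolarized light through the first polarizer → I₁ = ½ I₀, now polarized at 30°.
I₂ = I₁ cos²(65° − 30°) = 0.5 I₀ · cos²(35°) = 0.3355 I₀.
Ratio = 0.3355 / 0.125 = 2.684.

I_new/I_old ≈ 2.68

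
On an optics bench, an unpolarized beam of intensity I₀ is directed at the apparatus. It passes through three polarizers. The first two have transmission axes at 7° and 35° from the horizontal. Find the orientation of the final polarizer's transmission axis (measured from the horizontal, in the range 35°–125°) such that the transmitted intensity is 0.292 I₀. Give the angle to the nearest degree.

Unpolarized light through the first polarizer → I₁ = ½ I₀, now polarized at 7°.
I₂ = I₁ cos²(35° − 7°) = 0.5 I₀ · cos²(28°) = 0.3898 I₀.
Need I₃/I₀ = 0.292, so cos²(θ − 35°) = 0.292 / 0.3898 = 0.7491.
θ − 35° = arccos(√0.7491) = 30.1°, giving θ ≈ 35 + 30.1 = 65.1°.

θ ≈ 65°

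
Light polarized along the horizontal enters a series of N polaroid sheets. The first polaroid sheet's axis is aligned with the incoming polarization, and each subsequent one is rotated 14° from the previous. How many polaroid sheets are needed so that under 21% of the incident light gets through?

First polarizer is aligned with the polarization: full transmission.
Each further stage multiplies by cos²(14°) = 0.9415.
After N polarizers: T = 0.9415^(N−1). Require T < 0.21 ⇒ N−1 > ln(0.21)/ln(0.9415) = 25.88, so N−1 ≥ 26 and N = 27.
Check: N=27 gives T = 0.2085 < 0.21; N=26 gives T = 0.2214.

N = 27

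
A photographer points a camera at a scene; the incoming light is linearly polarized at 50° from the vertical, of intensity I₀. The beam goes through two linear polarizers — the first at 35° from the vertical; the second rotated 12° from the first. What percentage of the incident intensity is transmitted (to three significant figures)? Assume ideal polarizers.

By Malus's law, I₁ = I₀ cos²(35° − 50°) = I₀ cos²(15°) = 0.933 I₀.
I₂ = I₁ cos²(12°) = 0.933 · 0.9568 I₀ = 0.8927 I₀.
That is 89.27% of the incident intensity.

≈ 89.3%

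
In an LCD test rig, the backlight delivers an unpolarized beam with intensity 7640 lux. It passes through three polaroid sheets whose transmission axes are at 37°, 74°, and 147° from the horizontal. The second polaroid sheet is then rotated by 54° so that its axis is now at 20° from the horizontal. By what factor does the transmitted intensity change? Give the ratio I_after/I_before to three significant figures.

I_new/I_old ≈ 6.08

Before rotation:
Unpolarized light through the first polarizer → I₁ = ½ I₀, now polarized at 37°.
I₂ = I₁ cos²(74° − 37°) = 0.5 I₀ · cos²(37°) = 0.3189 I₀.
I₃ = I₂ cos²(147° − 74°) = 0.3189 I₀ · cos²(73°) = 0.02726 I₀.
After rotation:
Unpolarized light through the first polarizer → I₁ = ½ I₀, now polarized at 37°.
I₂ = I₁ cos²(20° − 37°) = 0.5 I₀ · cos²(17°) = 0.4573 I₀.
Angle between axes 2 and 3: 53°. I₃ = 0.4573 I₀ · cos²(53°) = 0.1656 I₀.
Ratio = 0.1656 / 0.02726 = 6.075.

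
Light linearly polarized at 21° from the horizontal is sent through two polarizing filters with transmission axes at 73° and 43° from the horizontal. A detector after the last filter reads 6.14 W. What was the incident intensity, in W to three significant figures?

I₀ ≈ 21.6 W

I₁ = I₀ cos²(73° − 21°) = I₀ cos²(52°) = 0.379 I₀.
I₂ = I₁ cos²(43° − 73°) = 0.379 I₀ · cos²(30°) = 0.2843 I₀.
So 6.14 W = 0.2843 I₀, giving I₀ = 6.14/0.2843 = 21.6 W.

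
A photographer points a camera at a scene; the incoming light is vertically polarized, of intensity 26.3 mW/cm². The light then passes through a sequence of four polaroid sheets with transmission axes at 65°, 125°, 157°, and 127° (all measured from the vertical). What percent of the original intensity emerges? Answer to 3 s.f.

≈ 2.41%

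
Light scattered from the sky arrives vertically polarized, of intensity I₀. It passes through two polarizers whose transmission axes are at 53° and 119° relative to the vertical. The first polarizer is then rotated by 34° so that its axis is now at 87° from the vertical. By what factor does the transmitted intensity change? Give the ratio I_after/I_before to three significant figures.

Before rotation:
By Malus's law, I₁ = I₀ cos²(53° − 0°) = I₀ cos²(53°) = 0.3622 I₀.
I₂ = I₁ cos²(119° − 53°) = 0.3622 I₀ · cos²(66°) = 0.05992 I₀.
After rotation:
I₁ = I₀ cos²(87° − 0°) = I₀ cos²(87°) = 0.002739 I₀.
I₂ = I₁ cos²(119° − 87°) = 0.002739 I₀ · cos²(32°) = 0.00197 I₀.
Ratio = 0.00197 / 0.05992 = 0.03288.

I_new/I_old ≈ 0.0329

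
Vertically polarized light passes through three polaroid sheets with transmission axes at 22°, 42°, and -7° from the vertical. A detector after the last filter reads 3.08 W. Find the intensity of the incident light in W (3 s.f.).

I₀ ≈ 9.43 W

I₁ = I₀ cos²(22° − 0°) = I₀ cos²(22°) = 0.8597 I₀.
I₂ = I₁ cos²(42° − 22°) = 0.8597 I₀ · cos²(20°) = 0.7591 I₀.
I₃ = I₂ cos²(-7° − 42°) = 0.7591 I₀ · cos²(49°) = 0.3267 I₀.
So 3.08 W = 0.3267 I₀, giving I₀ = 3.08/0.3267 = 9.427 W.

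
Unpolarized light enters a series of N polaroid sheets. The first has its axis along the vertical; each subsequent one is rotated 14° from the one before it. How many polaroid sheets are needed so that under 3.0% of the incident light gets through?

First polarizer halves the unpolarized light: factor 1/2.
Each further stage multiplies by cos²(14°) = 0.9415.
After N polarizers: T = 0.5·0.9415^(N−1). Require T < 0.030 ⇒ N−1 > ln(0.030/0.5)/ln(0.9415) = 46.65, so N−1 ≥ 47 and N = 48.
Check: N=48 gives T = 0.02937 < 0.030; N=47 gives T = 0.0312.

N = 48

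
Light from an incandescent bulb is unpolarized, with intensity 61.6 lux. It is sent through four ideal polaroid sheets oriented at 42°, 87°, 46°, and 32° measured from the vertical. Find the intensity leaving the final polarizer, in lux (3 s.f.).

I ≈ 8.26 lux

Unpolarized light through the first polarizer → I₁ = 61.6 lux/2 = 30.8 lux, polarized at 42°.
I₂ = I₁ · cos²(45°) = 30.8 · 0.5 = 15.4 lux.
I₃ = I₂ · cos²(41°) = 15.4 · 0.5696 = 8.772 lux.
I₄ = I₃ · cos²(14°) = 8.772 · 0.9415 = 8.258 lux.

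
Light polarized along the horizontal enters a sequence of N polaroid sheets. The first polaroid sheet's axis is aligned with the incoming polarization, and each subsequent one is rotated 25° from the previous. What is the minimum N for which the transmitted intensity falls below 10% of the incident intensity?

N = 13

First polarizer is aligned with the polarization: full transmission.
Each further stage multiplies by cos²(25°) = 0.8214.
After N polarizers: T = 0.8214^(N−1). Require T < 0.10 ⇒ N−1 > ln(0.10)/ln(0.8214) = 11.70, so N−1 ≥ 12 and N = 13.
Check: N=13 gives T = 0.09432 < 0.10; N=12 gives T = 0.1148.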